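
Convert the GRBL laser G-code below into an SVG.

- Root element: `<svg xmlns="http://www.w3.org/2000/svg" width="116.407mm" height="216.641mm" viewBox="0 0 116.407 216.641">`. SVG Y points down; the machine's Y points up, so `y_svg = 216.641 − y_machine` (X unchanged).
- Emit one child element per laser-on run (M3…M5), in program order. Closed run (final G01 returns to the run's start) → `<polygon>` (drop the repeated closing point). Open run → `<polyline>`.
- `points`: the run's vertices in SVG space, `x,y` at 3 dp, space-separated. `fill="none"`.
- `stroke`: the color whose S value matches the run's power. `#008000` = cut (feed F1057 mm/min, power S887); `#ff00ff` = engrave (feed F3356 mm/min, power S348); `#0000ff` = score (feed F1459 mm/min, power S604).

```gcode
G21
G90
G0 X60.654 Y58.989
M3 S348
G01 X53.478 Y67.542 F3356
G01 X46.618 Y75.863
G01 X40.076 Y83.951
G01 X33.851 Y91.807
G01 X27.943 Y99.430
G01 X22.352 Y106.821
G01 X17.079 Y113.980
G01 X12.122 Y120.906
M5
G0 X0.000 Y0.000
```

y_svg = 216.641 − y_m. Every run uses S348, so all elements get stroke `#ff00ff` (engrave).

[1] open run; points: 60.654,157.652 53.478,149.099 46.618,140.778 40.076,132.690 33.851,124.834 27.943,117.211 22.352,109.820 17.079,102.661 12.122,95.735

<svg xmlns="http://www.w3.org/2000/svg" width="116.407mm" height="216.641mm" viewBox="0 0 116.407 216.641">
  <polyline points="60.654,157.652 53.478,149.099 46.618,140.778 40.076,132.690 33.851,124.834 27.943,117.211 22.352,109.820 17.079,102.661 12.122,95.735" fill="none" stroke="#ff00ff"/>
</svg>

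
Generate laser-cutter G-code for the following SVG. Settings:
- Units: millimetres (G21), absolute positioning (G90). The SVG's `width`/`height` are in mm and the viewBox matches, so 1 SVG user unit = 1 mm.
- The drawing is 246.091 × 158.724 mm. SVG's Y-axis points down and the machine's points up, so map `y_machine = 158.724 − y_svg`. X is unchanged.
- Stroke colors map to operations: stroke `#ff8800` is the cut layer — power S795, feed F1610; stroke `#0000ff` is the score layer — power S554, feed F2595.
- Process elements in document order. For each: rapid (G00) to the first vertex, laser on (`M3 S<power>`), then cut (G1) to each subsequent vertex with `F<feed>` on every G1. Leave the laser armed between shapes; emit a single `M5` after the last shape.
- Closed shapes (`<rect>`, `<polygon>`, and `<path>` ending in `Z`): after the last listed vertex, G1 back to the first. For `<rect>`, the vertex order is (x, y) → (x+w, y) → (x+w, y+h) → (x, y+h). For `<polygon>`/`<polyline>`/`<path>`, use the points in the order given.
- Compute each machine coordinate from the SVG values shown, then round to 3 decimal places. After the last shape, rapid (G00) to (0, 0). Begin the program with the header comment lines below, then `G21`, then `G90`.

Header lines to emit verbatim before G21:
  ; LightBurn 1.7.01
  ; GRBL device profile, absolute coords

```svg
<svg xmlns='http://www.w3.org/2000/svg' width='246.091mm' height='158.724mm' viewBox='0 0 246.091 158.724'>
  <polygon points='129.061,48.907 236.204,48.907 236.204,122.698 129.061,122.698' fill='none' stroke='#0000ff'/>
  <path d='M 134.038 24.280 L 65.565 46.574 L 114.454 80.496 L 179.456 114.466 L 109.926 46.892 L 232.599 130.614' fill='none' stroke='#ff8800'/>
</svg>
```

1 u = 1 mm; y_m = 158.724 − y.

[1] `<polygon>` rectangle, #0000ff→score S554 F2595: (129.061,109.817) → (236.204,109.817) → (236.204,36.026) → (129.061,36.026) → (129.061,109.817) (closed)

[2] `<path>` open polyline, #ff8800→cut S795 F1610: (134.038,134.444) → (65.565,112.150) → (114.454,78.228) → (179.456,44.258) → (109.926,111.832) → (232.599,28.110)

; LightBurn 1.7.01
; GRBL device profile, absolute coords
G21
G90
G00 X129.061 Y109.817
M3 S554
G1 X236.204 Y109.817 F2595
G1 X236.204 Y36.026 F2595
G1 X129.061 Y36.026 F2595
G1 X129.061 Y109.817 F2595
G00 X134.038 Y134.444
M3 S795
G1 X65.565 Y112.150 F1610
G1 X114.454 Y78.228 F1610
G1 X179.456 Y44.258 F1610
G1 X109.926 Y111.832 F1610
G1 X232.599 Y28.110 F1610
M5
G00 X0.000 Y0.000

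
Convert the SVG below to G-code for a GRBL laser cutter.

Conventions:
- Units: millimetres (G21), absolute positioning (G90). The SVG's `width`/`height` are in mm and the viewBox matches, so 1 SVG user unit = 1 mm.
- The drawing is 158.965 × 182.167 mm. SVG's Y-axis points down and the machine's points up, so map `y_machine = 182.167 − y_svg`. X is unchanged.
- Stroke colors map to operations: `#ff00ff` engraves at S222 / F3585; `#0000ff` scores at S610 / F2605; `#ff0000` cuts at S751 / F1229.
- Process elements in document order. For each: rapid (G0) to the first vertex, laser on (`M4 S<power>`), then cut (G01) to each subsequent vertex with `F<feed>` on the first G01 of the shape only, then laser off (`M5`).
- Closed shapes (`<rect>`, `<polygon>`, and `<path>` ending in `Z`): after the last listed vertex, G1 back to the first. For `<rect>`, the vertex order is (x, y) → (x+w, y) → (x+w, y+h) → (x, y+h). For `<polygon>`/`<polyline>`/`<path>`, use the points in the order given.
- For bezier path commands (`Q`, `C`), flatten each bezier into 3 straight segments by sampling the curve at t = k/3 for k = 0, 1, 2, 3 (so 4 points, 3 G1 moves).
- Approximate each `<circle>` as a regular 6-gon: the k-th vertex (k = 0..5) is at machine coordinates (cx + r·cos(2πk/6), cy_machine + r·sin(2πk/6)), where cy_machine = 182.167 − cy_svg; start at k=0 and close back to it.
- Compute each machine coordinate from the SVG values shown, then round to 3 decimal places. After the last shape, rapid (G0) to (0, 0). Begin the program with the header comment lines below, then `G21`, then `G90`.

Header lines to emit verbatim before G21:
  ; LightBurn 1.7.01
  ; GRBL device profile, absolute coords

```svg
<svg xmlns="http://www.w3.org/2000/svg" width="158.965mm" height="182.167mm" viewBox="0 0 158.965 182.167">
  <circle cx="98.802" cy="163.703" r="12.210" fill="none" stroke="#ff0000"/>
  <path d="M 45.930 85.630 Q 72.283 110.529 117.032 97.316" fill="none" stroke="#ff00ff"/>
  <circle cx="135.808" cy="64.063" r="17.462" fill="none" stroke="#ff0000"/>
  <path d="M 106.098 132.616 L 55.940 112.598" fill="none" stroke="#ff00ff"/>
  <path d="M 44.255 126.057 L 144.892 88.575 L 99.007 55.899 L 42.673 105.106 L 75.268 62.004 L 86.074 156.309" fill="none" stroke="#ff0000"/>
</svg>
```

; LightBurn 1.7.01
; GRBL device profile, absolute coords
G21
G90
G0 X111.012 Y18.464
M4 S751
G01 X104.907 Y29.038 F1229
G01 X92.697 Y29.038
G01 X86.592 Y18.464
G01 X92.697 Y7.890
G01 X104.907 Y7.890
G01 X111.012 Y18.464
M5
G0 X45.930 Y96.537
M4 S222
G01 X65.543 Y84.172 F3585
G01 X89.243 Y80.277
G01 X117.032 Y84.851
M5
G0 X153.270 Y118.104
M4 S751
G01 X144.539 Y133.227 F1229
G01 X127.077 Y133.227
G01 X118.346 Y118.104
G01 X127.077 Y102.981
G01 X144.539 Y102.981
G01 X153.270 Y118.104
M5
G0 X106.098 Y49.551
M4 S222
G01 X55.940 Y69.569 F3585
M5
G0 X44.255 Y56.110
M4 S751
G01 X144.892 Y93.592 F1229
G01 X99.007 Y126.268
G01 X42.673 Y77.061
G01 X75.268 Y120.163
G01 X86.074 Y25.858
M5
G0 X0.000 Y0.000

viewBox `0 0 158.965 182.167` with mm width/height → 1 unit = 1 mm. Flip: y_m = 182.167 − y_svg.

**Shape 1** — `<circle>` circle, stroke `#ff0000` → cut (S751, F1229). Machine vertices: (111.012,18.464) → (104.907,29.038) → (92.697,29.038) → (86.592,18.464) → (92.697,7.890) → (104.907,7.890) → (111.012,18.464). Closed: final G1 returns to the first vertex.

**Shape 2** — `<path>` quadratic bezier, stroke `#ff00ff` → engrave (S222, F3585). Control points (SVG): P0=(45.930,85.630), P1=(72.283,110.529), P2=(117.032,97.316); sampled at t=k/3. Machine vertices: (45.930,96.537) → (65.543,84.172) → (89.243,80.277) → (117.032,84.851). Open path.

**Shape 3** — `<circle>` circle, stroke `#ff0000` → cut (S751, F1229). Machine vertices: (153.270,118.104) → (144.539,133.227) → (127.077,133.227) → (118.346,118.104) → (127.077,102.981) → (144.539,102.981) → (153.270,118.104). Closed: final G1 returns to the first vertex.

**Shape 4** — `<path>` line segment, stroke `#ff00ff` → engrave (S222, F3585). Machine vertices: (106.098,49.551) → (55.940,69.569). Open path.

**Shape 5** — `<path>` open polyline, stroke `#ff0000` → cut (S751, F1229). Machine vertices: (44.255,56.110) → (144.892,93.592) → (99.007,126.268) → (42.673,77.061) → (75.268,120.163) → (86.074,25.858). Open path.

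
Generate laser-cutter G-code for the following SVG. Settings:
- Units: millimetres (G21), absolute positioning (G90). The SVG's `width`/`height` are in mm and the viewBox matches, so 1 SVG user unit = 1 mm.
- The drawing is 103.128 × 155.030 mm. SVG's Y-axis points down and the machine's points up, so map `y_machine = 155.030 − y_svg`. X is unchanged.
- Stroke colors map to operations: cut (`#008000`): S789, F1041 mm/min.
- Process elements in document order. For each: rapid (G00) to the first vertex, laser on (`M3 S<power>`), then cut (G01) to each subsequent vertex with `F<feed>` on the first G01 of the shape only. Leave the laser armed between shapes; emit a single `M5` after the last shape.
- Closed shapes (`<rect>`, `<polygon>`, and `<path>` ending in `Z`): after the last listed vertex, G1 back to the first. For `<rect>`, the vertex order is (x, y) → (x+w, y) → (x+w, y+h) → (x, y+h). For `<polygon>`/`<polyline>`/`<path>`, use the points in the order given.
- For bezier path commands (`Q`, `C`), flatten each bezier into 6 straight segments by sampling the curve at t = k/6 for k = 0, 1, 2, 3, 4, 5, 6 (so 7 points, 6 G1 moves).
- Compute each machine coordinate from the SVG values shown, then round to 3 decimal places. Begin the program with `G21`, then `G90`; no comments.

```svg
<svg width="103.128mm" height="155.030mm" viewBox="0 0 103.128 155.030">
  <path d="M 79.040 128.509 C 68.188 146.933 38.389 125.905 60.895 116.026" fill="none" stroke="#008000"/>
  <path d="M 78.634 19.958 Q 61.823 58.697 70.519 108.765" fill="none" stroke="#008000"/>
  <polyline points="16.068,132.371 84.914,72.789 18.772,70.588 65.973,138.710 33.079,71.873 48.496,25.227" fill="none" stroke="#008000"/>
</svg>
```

Since the viewBox matches the mm dimensions, user units are millimetres directly. The only transform is the Y-flip y_m = 155.030 − y_svg.

Shape 1 is a cubic bezier drawn with `<path>`. Its stroke #008000 means cut at S789, F1041. After flipping Y the toolpath is (79.040,26.521) → (72.365,20.362) → (64.511,19.374) → (57.458,22.149) → (53.185,27.283) → (53.671,33.370) → (60.895,39.004).

Shape 2 is a quadratic bezier drawn with `<path>`. Its stroke #008000 means cut at S789, F1041. After flipping Y the toolpath is (78.634,135.072) → (73.739,121.844) → (70.261,107.987) → (68.200,93.501) → (67.556,78.385) → (68.329,62.640) → (70.519,46.265).

Shape 3 is a open polyline drawn with `<polyline>`. Its stroke #008000 means cut at S789, F1041. After flipping Y the toolpath is (16.068,22.659) → (84.914,82.241) → (18.772,84.442) → (65.973,16.320) → (33.079,83.157) → (48.496,129.803).

G21
G90
G00 X79.040 Y26.521
M3 S789
G01 X72.365 Y20.362 F1041
G01 X64.511 Y19.374
G01 X57.458 Y22.149
G01 X53.185 Y27.283
G01 X53.671 Y33.370
G01 X60.895 Y39.004
G00 X78.634 Y135.072
M3 S789
G01 X73.739 Y121.844 F1041
G01 X70.261 Y107.987
G01 X68.200 Y93.501
G01 X67.556 Y78.385
G01 X68.329 Y62.640
G01 X70.519 Y46.265
G00 X16.068 Y22.659
M3 S789
G01 X84.914 Y82.241 F1041
G01 X18.772 Y84.442
G01 X65.973 Y16.320
G01 X33.079 Y83.157
G01 X48.496 Y129.803
M5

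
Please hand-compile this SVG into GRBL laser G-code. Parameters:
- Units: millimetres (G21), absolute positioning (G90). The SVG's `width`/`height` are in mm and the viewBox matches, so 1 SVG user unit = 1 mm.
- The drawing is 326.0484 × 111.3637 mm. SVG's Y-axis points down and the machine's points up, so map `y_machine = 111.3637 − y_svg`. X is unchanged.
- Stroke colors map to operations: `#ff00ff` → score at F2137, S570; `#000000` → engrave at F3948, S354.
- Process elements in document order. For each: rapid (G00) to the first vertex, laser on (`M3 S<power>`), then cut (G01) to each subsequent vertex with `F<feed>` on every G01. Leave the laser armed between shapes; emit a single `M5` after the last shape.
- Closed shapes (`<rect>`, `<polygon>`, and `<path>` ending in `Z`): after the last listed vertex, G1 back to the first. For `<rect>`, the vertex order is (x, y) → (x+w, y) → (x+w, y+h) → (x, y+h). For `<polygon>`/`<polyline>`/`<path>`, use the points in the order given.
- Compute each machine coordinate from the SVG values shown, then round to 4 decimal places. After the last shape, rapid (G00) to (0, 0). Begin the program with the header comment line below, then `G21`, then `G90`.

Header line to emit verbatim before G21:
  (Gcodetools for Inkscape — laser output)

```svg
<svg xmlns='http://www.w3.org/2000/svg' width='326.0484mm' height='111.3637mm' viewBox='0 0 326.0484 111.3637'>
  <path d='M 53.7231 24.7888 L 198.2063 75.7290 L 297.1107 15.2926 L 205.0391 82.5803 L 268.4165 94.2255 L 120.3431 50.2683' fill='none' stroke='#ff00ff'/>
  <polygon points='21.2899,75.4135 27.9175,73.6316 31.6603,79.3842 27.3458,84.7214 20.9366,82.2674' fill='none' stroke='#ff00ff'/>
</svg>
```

(Gcodetools for Inkscape — laser output)
G21
G90
G00 X53.7231 Y86.5749
M3 S570
G01 X198.2063 Y35.6347 F2137
G01 X297.1107 Y96.0711 F2137
G01 X205.0391 Y28.7834 F2137
G01 X268.4165 Y17.1382 F2137
G01 X120.3431 Y61.0954 F2137
G00 X21.2899 Y35.9502
M3 S570
G01 X27.9175 Y37.7321 F2137
G01 X31.6603 Y31.9795 F2137
G01 X27.3458 Y26.6423 F2137
G01 X20.9366 Y29.0963 F2137
G01 X21.2899 Y35.9502 F2137
M5
G00 X0.0000 Y0.0000

Since the viewBox matches the mm dimensions, user units are millimetres directly. The only transform is the Y-flip y_m = 111.3637 − y_svg.

Shape 1 is a open polyline drawn with `<path>`. Its stroke #ff00ff means score at S570, F2137. After flipping Y the toolpath is (53.7231,86.5749) → (198.2063,35.6347) → (297.1107,96.0711) → (205.0391,28.7834) → (268.4165,17.1382) → (120.3431,61.0954).

Shape 2 is a regular polygon drawn with `<polygon>`. Its stroke #ff00ff means score at S570, F2137. After flipping Y the toolpath is (21.2899,35.9502) → (27.9175,37.7321) → (31.6603,31.9795) → (27.3458,26.6423) → (20.9366,29.0963) → (21.2899,35.9502), returning to the start.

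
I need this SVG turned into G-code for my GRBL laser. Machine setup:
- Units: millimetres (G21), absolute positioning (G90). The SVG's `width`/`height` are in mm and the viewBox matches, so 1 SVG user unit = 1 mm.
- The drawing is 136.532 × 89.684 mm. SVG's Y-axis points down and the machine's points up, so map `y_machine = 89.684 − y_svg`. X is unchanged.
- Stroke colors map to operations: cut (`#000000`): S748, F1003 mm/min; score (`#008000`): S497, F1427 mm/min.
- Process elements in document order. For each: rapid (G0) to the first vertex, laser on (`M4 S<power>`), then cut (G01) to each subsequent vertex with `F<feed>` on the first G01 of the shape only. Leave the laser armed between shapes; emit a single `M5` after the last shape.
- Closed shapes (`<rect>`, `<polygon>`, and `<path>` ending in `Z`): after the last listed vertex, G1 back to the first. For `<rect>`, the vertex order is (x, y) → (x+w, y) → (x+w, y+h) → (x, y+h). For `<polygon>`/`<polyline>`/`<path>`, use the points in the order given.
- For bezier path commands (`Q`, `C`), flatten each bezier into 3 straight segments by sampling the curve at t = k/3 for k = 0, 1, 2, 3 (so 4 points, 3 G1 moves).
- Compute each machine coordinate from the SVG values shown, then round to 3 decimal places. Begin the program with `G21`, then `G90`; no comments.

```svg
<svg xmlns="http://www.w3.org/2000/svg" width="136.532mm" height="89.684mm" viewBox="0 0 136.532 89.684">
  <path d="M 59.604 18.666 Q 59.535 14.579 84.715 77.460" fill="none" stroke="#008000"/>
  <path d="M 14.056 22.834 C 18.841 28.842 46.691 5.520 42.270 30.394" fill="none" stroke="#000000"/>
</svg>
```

Since the viewBox matches the mm dimensions, user units are millimetres directly. The only transform is the Y-flip y_m = 89.684 − y_svg.

Shape 1 is a quadratic bezier drawn with `<path>`. Its stroke #008000 means score at S497, F1427. After flipping Y the toolpath is (59.604,71.018) → (62.363,66.302) → (70.734,46.704) → (84.715,12.224).

Shape 2 is a cubic bezier drawn with `<path>`. Its stroke #000000 means cut at S748, F1003. After flipping Y the toolpath is (14.056,66.850) → (24.480,67.747) → (37.983,70.970) → (42.270,59.290).

G21
G90
G0 X59.604 Y71.018
M4 S497
G01 X62.363 Y66.302 F1427
G01 X70.734 Y46.704
G01 X84.715 Y12.224
G0 X14.056 Y66.850
M4 S748
G01 X24.480 Y67.747 F1003
G01 X37.983 Y70.970
G01 X42.270 Y59.290
M5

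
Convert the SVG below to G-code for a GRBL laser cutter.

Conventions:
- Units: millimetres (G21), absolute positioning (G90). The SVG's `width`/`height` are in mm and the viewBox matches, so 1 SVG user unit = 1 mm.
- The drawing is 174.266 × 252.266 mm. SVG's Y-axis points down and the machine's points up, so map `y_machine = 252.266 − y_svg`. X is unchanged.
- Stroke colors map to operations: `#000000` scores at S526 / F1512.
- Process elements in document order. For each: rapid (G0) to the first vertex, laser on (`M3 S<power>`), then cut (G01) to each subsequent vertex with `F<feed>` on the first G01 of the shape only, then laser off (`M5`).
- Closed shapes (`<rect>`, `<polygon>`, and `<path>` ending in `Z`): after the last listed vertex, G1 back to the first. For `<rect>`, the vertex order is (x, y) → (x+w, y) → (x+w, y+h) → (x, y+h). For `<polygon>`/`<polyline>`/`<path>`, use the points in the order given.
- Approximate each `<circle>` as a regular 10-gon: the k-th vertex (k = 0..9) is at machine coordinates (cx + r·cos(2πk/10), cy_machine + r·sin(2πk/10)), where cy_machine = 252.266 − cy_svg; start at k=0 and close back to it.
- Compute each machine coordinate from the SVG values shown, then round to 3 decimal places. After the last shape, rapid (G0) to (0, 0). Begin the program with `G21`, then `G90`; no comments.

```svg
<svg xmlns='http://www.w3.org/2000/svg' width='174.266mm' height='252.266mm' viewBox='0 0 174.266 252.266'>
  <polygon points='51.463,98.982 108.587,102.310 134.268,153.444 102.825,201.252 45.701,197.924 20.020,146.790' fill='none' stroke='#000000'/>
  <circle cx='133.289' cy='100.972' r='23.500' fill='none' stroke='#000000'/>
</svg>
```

G21
G90
G0 X51.463 Y153.284
M3 S526
G01 X108.587 Y149.956 F1512
G01 X134.268 Y98.822
G01 X102.825 Y51.014
G01 X45.701 Y54.342
G01 X20.020 Y105.476
G01 X51.463 Y153.284
M5
G0 X156.789 Y151.294
M3 S526
G01 X152.301 Y165.107 F1512
G01 X140.551 Y173.644
G01 X126.027 Y173.644
G01 X114.277 Y165.107
G01 X109.789 Y151.294
G01 X114.277 Y137.481
G01 X126.027 Y128.944
G01 X140.551 Y128.944
G01 X152.301 Y137.481
G01 X156.789 Y151.294
M5
G0 X0.000 Y0.000

viewBox `0 0 174.266 252.266` with mm width/height → 1 unit = 1 mm. Flip: y_m = 252.266 − y_svg.

**Shape 1** — `<polygon>` regular polygon, stroke `#000000` → score (S526, F1512). Machine vertices: (51.463,153.284) → (108.587,149.956) → (134.268,98.822) → (102.825,51.014) → (45.701,54.342) → (20.020,105.476) → (51.463,153.284). Closed: final G1 returns to the first vertex.

**Shape 2** — `<circle>` circle, stroke `#000000` → score (S526, F1512). Machine vertices: (156.789,151.294) → (152.301,165.107) → (140.551,173.644) → (126.027,173.644) → (114.277,165.107) → (109.789,151.294) → (114.277,137.481) → (126.027,128.944) → (140.551,128.944) → (152.301,137.481) → (156.789,151.294). Closed: final G1 returns to the first vertex.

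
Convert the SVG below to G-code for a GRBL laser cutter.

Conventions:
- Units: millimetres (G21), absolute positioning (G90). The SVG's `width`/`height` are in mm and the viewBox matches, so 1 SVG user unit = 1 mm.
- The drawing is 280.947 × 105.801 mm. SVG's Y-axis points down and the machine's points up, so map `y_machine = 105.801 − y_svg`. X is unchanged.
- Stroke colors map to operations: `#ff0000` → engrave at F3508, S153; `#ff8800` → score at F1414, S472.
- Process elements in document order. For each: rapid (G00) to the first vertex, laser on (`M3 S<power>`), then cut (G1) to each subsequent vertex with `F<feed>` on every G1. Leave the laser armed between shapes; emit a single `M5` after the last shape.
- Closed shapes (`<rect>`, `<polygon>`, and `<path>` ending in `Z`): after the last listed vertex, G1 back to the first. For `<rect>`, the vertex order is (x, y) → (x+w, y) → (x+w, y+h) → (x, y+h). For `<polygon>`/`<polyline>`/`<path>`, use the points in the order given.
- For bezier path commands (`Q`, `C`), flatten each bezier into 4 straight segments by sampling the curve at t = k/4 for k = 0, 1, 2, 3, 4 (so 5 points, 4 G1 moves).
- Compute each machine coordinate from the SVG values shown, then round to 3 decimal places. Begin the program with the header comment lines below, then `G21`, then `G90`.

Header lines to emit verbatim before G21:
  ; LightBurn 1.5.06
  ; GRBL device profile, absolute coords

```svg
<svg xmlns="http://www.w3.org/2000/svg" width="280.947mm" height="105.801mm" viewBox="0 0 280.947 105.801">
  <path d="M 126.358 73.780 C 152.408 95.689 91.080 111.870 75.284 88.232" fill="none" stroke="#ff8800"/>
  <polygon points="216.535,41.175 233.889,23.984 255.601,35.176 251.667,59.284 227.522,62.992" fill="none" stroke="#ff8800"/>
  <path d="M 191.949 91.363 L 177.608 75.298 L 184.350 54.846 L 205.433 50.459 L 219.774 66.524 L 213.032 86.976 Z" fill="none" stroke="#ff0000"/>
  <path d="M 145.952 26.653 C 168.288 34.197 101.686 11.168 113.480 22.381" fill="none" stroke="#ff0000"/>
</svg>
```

; LightBurn 1.5.06
; GRBL device profile, absolute coords
G21
G90
G00 X126.358 Y32.021
M3 S472
G1 X131.589 Y17.196 F1414
G1 X116.513 Y7.715 F1414
G1 X93.592 Y6.774 F1414
G1 X75.284 Y17.569 F1414
G00 X216.535 Y64.626
M3 S472
G1 X233.889 Y81.817 F1414
G1 X255.601 Y70.625 F1414
G1 X251.667 Y46.517 F1414
G1 X227.522 Y42.809 F1414
G1 X216.535 Y64.626 F1414
G00 X191.949 Y14.438
M3 S153
G1 X177.608 Y30.503 F3508
G1 X184.350 Y50.955 F3508
G1 X205.433 Y55.342 F3508
G1 X219.774 Y39.277 F3508
G1 X213.032 Y18.825 F3508
G1 X191.949 Y14.438 F3508
G00 X145.952 Y79.148
M3 S153
G1 X148.643 Y78.210 F3508
G1 X133.669 Y82.660 F3508
G1 X116.719 Y86.422 F3508
G1 X113.480 Y83.420 F3508
M5

Since the viewBox matches the mm dimensions, user units are millimetres directly. The only transform is the Y-flip y_m = 105.801 − y_svg.

Shape 1 is a cubic bezier drawn with `<path>`. Its stroke #ff8800 means score at S472, F1414. After flipping Y the toolpath is (126.358,32.021) → (131.589,17.196) → (116.513,7.715) → (93.592,6.774) → (75.284,17.569).

Shape 2 is a regular polygon drawn with `<polygon>`. Its stroke #ff8800 means score at S472, F1414. After flipping Y the toolpath is (216.535,64.626) → (233.889,81.817) → (255.601,70.625) → (251.667,46.517) → (227.522,42.809) → (216.535,64.626), returning to the start.

Shape 3 is a regular polygon drawn with `<path>`. Its stroke #ff0000 means engrave at S153, F3508. After flipping Y the toolpath is (191.949,14.438) → (177.608,30.503) → (184.350,50.955) → (205.433,55.342) → (219.774,39.277) → (213.032,18.825) → (191.949,14.438), returning to the start.

Shape 4 is a cubic bezier drawn with `<path>`. Its stroke #ff0000 means engrave at S153, F3508. After flipping Y the toolpath is (145.952,79.148) → (148.643,78.210) → (133.669,82.660) → (116.719,86.422) → (113.480,83.420).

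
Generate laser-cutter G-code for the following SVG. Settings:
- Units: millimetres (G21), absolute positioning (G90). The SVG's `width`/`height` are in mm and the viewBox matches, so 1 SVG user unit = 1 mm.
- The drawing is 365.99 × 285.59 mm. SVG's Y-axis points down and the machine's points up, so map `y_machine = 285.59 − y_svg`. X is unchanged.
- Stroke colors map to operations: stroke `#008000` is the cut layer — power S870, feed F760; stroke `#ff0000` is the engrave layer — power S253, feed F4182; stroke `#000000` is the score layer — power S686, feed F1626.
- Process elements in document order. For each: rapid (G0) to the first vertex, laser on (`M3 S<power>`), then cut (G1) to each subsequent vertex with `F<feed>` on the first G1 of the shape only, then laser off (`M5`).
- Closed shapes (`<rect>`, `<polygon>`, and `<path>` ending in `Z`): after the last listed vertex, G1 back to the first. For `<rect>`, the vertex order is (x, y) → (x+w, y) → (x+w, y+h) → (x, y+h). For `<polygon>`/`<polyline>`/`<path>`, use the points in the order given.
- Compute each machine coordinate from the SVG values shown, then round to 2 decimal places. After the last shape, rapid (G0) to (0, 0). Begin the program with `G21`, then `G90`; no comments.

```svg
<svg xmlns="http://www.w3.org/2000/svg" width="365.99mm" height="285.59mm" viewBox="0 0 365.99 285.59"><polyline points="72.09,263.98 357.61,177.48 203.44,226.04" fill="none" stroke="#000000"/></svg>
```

Since the viewBox matches the mm dimensions, user units are millimetres directly. The only transform is the Y-flip y_m = 285.59 − y_svg.

Shape 1 is a open polyline drawn with `<polyline>`. Its stroke #000000 means score at S686, F1626. After flipping Y the toolpath is (72.09,21.61) → (357.61,108.11) → (203.44,59.55).

G21
G90
G0 X72.09 Y21.61
M3 S686
G1 X357.61 Y108.11 F1626
G1 X203.44 Y59.55
M5
G0 X0.00 Y0.00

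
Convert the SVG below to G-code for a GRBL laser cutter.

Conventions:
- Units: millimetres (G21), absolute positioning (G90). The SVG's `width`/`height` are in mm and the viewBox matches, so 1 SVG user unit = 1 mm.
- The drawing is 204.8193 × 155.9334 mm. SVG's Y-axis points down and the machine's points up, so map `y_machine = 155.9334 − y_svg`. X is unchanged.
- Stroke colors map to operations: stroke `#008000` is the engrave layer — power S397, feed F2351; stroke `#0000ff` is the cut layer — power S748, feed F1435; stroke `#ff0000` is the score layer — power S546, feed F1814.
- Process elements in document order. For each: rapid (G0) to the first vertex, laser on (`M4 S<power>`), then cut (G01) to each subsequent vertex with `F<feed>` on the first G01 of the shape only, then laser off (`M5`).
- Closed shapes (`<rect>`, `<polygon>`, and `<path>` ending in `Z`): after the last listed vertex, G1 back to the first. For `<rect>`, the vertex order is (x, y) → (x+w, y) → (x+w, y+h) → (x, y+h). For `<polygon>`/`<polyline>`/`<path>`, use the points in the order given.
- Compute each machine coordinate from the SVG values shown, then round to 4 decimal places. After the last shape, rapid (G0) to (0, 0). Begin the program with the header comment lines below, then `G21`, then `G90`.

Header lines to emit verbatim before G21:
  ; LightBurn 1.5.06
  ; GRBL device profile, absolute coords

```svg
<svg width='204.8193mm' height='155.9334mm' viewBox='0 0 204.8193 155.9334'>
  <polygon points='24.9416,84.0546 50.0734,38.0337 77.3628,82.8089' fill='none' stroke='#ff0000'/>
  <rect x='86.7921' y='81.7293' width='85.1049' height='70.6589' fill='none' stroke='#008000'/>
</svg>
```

Since the viewBox matches the mm dimensions, user units are millimetres directly. The only transform is the Y-flip y_m = 155.9334 − y_svg.

Shape 1 is a regular polygon drawn with `<polygon>`. Its stroke #ff0000 means score at S546, F1814. After flipping Y the toolpath is (24.9416,71.8788) → (50.0734,117.8997) → (77.3628,73.1245) → (24.9416,71.8788), returning to the start.

Shape 2 is a rectangle drawn with `<rect>`. Its stroke #008000 means engrave at S397, F2351. After flipping Y the toolpath is (86.7921,74.2041) → (171.8970,74.2041) → (171.8970,3.5452) → (86.7921,3.5452) → (86.7921,74.2041), returning to the start.

; LightBurn 1.5.06
; GRBL device profile, absolute coords
G21
G90
G0 X24.9416 Y71.8788
M4 S546
G01 X50.0734 Y117.8997 F1814
G01 X77.3628 Y73.1245
G01 X24.9416 Y71.8788
M5
G0 X86.7921 Y74.2041
M4 S397
G01 X171.8970 Y74.2041 F2351
G01 X171.8970 Y3.5452
G01 X86.7921 Y3.5452
G01 X86.7921 Y74.2041
M5
G0 X0.0000 Y0.0000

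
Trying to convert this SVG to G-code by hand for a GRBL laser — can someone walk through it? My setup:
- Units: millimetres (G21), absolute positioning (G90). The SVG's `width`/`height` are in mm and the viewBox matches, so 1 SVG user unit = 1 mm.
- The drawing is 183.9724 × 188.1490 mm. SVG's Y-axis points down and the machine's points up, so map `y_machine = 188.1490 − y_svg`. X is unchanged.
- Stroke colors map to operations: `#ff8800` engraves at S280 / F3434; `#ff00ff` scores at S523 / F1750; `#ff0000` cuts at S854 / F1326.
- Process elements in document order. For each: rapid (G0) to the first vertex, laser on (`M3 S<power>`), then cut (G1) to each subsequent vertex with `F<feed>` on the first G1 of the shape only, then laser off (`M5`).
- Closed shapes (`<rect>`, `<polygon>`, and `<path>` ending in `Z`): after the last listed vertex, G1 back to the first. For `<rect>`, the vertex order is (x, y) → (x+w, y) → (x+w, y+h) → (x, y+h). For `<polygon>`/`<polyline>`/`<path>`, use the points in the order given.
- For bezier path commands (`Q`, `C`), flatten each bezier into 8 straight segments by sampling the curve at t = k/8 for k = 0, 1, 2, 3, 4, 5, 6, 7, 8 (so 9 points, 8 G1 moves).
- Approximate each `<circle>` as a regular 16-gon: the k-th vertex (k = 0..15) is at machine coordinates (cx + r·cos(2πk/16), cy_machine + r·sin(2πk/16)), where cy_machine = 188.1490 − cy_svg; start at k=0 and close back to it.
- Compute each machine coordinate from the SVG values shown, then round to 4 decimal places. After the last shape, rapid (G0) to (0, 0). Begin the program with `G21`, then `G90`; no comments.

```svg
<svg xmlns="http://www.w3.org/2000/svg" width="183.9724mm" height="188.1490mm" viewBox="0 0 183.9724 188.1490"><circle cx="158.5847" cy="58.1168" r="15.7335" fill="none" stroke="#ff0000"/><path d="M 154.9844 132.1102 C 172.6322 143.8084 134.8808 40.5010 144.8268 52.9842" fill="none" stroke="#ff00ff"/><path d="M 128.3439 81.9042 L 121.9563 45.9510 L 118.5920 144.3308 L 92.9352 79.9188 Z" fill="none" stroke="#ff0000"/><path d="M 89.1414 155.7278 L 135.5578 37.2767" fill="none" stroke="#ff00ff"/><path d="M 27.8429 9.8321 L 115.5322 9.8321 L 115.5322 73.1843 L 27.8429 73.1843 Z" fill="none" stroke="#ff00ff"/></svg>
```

G21
G90
G0 X174.3182 Y130.0322
M3 S854
G1 X173.1206 Y136.0531 F1326
G1 X169.7100 Y141.1575
G1 X164.6056 Y144.5681
G1 X158.5847 Y145.7657
G1 X152.5638 Y144.5681
G1 X147.4594 Y141.1575
G1 X144.0488 Y136.0531
G1 X142.8512 Y130.0322
G1 X144.0488 Y124.0113
G1 X147.4594 Y118.9069
G1 X152.5638 Y115.4963
G1 X158.5847 Y114.2987
G1 X164.6056 Y115.4963
G1 X169.7100 Y118.9069
G1 X173.1206 Y124.0113
G1 X174.3182 Y130.0322
M5
G0 X154.9844 Y56.0388
M3 S523
G1 X159.2068 Y56.5921 F1750
G1 X159.4438 Y65.2225
G1 X156.9034 Y79.2254
G1 X152.7938 Y95.8962
G1 X148.3232 Y112.5301
G1 X144.6997 Y126.4227
G1 X143.1315 Y134.8691
G1 X144.8268 Y135.1648
M5
G0 X128.3439 Y106.2448
M3 S854
G1 X121.9563 Y142.1980 F1326
G1 X118.5920 Y43.8182
G1 X92.9352 Y108.2302
G1 X128.3439 Y106.2448
M5
G0 X89.1414 Y32.4212
M3 S523
G1 X135.5578 Y150.8723 F1750
M5
G0 X27.8429 Y178.3169
M3 S523
G1 X115.5322 Y178.3169 F1750
G1 X115.5322 Y114.9647
G1 X27.8429 Y114.9647
G1 X27.8429 Y178.3169
M5
G0 X0.0000 Y0.0000

viewBox `0 0 183.9724 188.1490` with mm width/height → 1 unit = 1 mm. Flip: y_m = 188.1490 − y_svg.

**Shape 1** — `<circle>` circle, stroke `#ff0000` → cut (S854, F1326). Machine vertices: (174.3182,130.0322) → (173.1206,136.0531) → (169.7100,141.1575) → (164.6056,144.5681) → (158.5847,145.7657) → (152.5638,144.5681) → (147.4594,141.1575) → (144.0488,136.0531) → (142.8512,130.0322) → (144.0488,124.0113) → (147.4594,118.9069) → (152.5638,115.4963) → (158.5847,114.2987) → (164.6056,115.4963) → (169.7100,118.9069) → (173.1206,124.0113) → (174.3182,130.0322). Closed: final G1 returns to the first vertex.

**Shape 2** — `<path>` cubic bezier, stroke `#ff00ff` → score (S523, F1750). Control points (SVG): P0=(154.9844,132.1102), P1=(172.6322,143.8084), P2=(134.8808,40.5010), P3=(144.8268,52.9842); sampled at t=k/8. Machine vertices: (154.9844,56.0388) → (159.2068,56.5921) → (159.4438,65.2225) → (156.9034,79.2254) → (152.7938,95.8962) → (148.3232,112.5301) → (144.6997,126.4227) → (143.1315,134.8691) → (144.8268,135.1648). Open path.

**Shape 3** — `<path>` closed polygon, stroke `#ff0000` → cut (S854, F1326). Machine vertices: (128.3439,106.2448) → (121.9563,142.1980) → (118.5920,43.8182) → (92.9352,108.2302) → (128.3439,106.2448). Closed: final G1 returns to the first vertex.

**Shape 4** — `<path>` line segment, stroke `#ff00ff` → score (S523, F1750). Machine vertices: (89.1414,32.4212) → (135.5578,150.8723). Open path.

**Shape 5** — `<path>` rectangle, stroke `#ff00ff` → score (S523, F1750). Machine vertices: (27.8429,178.3169) → (115.5322,178.3169) → (115.5322,114.9647) → (27.8429,114.9647) → (27.8429,178.3169). Closed: final G1 returns to the first vertex.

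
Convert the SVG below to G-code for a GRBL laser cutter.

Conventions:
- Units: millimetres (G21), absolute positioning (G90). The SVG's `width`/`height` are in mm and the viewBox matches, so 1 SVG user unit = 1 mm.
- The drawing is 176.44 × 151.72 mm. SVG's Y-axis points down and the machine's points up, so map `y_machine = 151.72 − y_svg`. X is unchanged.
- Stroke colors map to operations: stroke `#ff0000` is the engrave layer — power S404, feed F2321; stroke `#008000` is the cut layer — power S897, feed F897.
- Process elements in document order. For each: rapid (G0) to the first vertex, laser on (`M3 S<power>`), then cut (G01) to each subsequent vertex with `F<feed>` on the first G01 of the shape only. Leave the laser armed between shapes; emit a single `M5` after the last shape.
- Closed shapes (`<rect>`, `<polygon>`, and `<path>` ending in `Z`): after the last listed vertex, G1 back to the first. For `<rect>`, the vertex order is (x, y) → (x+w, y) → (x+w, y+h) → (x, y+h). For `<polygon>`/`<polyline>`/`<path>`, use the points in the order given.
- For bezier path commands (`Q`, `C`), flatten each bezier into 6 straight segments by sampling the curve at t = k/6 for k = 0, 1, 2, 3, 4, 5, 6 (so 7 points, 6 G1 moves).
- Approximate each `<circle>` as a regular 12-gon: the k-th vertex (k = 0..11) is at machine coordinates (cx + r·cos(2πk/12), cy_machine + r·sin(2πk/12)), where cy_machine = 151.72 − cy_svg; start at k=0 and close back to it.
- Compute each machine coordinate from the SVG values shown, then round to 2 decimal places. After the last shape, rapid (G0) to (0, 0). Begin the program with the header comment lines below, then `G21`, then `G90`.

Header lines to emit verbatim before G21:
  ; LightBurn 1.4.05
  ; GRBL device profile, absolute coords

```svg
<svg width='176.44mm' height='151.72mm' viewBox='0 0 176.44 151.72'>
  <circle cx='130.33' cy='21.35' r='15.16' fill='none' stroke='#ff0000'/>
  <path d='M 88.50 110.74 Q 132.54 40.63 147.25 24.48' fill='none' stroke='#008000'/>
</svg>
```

1 u = 1 mm; y_m = 151.72 − y.

[1] `<circle>` circle, #ff0000→engrave S404 F2321: (145.49,130.37) → (143.46,137.95) → (137.91,143.50) → (130.33,145.53) → (122.75,143.50) → (117.20,137.95) → (115.17,130.37) → (117.20,122.79) → (122.75,117.24) → (130.33,115.21) → (137.91,117.24) → (143.46,122.79) → (145.49,130.37) (closed)

[2] `<path>` quadratic bezier, #008000→cut S897 F897: (88.50,40.98) → (102.37,62.85) → (114.60,81.72) → (125.21,97.60) → (134.18,110.48) → (141.53,120.36) → (147.25,127.24)

; LightBurn 1.4.05
; GRBL device profile, absolute coords
G21
G90
G0 X145.49 Y130.37
M3 S404
G01 X143.46 Y137.95 F2321
G01 X137.91 Y143.50
G01 X130.33 Y145.53
G01 X122.75 Y143.50
G01 X117.20 Y137.95
G01 X115.17 Y130.37
G01 X117.20 Y122.79
G01 X122.75 Y117.24
G01 X130.33 Y115.21
G01 X137.91 Y117.24
G01 X143.46 Y122.79
G01 X145.49 Y130.37
G0 X88.50 Y40.98
M3 S897
G01 X102.37 Y62.85 F897
G01 X114.60 Y81.72
G01 X125.21 Y97.60
G01 X134.18 Y110.48
G01 X141.53 Y120.36
G01 X147.25 Y127.24
M5
G0 X0.00 Y0.00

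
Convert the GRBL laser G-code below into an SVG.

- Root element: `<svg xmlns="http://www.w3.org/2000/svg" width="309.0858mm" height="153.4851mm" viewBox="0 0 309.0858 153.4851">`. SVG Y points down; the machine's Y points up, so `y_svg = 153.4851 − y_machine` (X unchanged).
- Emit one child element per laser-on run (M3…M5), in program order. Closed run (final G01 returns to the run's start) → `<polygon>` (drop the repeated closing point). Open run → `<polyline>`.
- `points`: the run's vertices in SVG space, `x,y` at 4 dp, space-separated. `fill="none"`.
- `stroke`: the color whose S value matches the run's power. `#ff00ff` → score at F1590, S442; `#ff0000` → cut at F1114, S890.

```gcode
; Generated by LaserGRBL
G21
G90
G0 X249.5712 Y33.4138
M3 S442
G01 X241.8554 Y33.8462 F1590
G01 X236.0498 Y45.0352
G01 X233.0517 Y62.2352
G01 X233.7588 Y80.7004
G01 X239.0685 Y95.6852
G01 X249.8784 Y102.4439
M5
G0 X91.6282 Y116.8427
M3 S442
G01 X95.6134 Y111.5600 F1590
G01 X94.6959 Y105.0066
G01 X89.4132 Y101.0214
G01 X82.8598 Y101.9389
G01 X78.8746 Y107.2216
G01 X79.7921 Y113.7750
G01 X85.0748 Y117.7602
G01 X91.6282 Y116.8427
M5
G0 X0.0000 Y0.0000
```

<svg xmlns="http://www.w3.org/2000/svg" width="309.0858mm" height="153.4851mm" viewBox="0 0 309.0858 153.4851">
  <polyline points="249.5712,120.0713 241.8554,119.6389 236.0498,108.4499 233.0517,91.2499 233.7588,72.7847 239.0685,57.7999 249.8784,51.0412" fill="none" stroke="#ff00ff"/>
  <polygon points="91.6282,36.6424 95.6134,41.9251 94.6959,48.4785 89.4132,52.4637 82.8598,51.5462 78.8746,46.2635 79.7921,39.7101 85.0748,35.7249" fill="none" stroke="#ff00ff"/>
</svg>

y_svg = 153.4851 − y_m. Every run uses S442, so all elements get stroke `#ff00ff` (score).

[1] open run; points: 249.5712,120.0713 241.8554,119.6389 236.0498,108.4499 233.0517,91.2499 233.7588,72.7847 239.0685,57.7999 249.8784,51.0412

[2] closed run; points: 91.6282,36.6424 95.6134,41.9251 94.6959,48.4785 89.4132,52.4637 82.8598,51.5462 78.8746,46.2635 79.7921,39.7101 85.0748,35.7249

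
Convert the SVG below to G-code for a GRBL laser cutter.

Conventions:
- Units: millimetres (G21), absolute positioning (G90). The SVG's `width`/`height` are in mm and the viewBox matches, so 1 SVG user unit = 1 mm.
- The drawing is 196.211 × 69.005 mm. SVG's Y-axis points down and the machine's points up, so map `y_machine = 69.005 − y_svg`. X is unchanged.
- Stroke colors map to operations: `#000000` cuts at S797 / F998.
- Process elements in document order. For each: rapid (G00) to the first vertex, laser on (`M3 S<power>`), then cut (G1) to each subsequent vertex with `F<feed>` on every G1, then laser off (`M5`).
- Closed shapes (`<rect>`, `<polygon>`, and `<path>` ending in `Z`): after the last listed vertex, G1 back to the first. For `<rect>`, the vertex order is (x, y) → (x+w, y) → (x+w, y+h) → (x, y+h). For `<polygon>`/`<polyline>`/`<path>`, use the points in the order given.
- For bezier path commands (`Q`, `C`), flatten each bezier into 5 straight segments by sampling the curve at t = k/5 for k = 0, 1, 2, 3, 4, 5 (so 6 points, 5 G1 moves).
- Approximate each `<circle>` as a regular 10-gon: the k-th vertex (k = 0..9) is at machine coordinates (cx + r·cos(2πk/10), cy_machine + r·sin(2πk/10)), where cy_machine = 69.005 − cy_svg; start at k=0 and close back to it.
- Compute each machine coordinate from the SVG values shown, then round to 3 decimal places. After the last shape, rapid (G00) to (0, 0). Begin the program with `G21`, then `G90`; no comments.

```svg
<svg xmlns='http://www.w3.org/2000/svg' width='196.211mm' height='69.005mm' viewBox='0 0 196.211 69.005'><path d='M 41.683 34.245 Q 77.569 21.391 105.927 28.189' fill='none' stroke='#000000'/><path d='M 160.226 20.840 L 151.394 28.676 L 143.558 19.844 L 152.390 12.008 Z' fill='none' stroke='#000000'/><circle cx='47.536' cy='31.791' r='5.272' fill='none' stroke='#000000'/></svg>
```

viewBox `0 0 196.211 69.005` with mm width/height → 1 unit = 1 mm. Flip: y_m = 69.005 − y_svg.

**Shape 1** — `<path>` quadratic bezier, stroke `#000000` → cut (S797, F998). Control points (SVG): P0=(41.683,34.245), P1=(77.569,21.391), P2=(105.927,28.189); sampled at t=k/5. Machine vertices: (41.683,34.760) → (55.736,39.116) → (69.187,41.899) → (82.036,43.110) → (94.283,42.749) → (105.927,40.816). Open path.

**Shape 2** — `<path>` regular polygon, stroke `#000000` → cut (S797, F998). Machine vertices: (160.226,48.165) → (151.394,40.329) → (143.558,49.161) → (152.390,56.997) → (160.226,48.165). Closed: final G1 returns to the first vertex.

**Shape 3** — `<circle>` circle, stroke `#000000` → cut (S797, F998). Machine vertices: (52.808,37.214) → (51.801,40.313) → (49.165,42.228) → (45.907,42.228) → (43.271,40.313) → (42.264,37.214) → (43.271,34.115) → (45.907,32.200) → (49.165,32.200) → (51.801,34.115) → (52.808,37.214). Closed: final G1 returns to the first vertex.

G21
G90
G00 X41.683 Y34.760
M3 S797
G1 X55.736 Y39.116 F998
G1 X69.187 Y41.899 F998
G1 X82.036 Y43.110 F998
G1 X94.283 Y42.749 F998
G1 X105.927 Y40.816 F998
M5
G00 X160.226 Y48.165
M3 S797
G1 X151.394 Y40.329 F998
G1 X143.558 Y49.161 F998
G1 X152.390 Y56.997 F998
G1 X160.226 Y48.165 F998
M5
G00 X52.808 Y37.214
M3 S797
G1 X51.801 Y40.313 F998
G1 X49.165 Y42.228 F998
G1 X45.907 Y42.228 F998
G1 X43.271 Y40.313 F998
G1 X42.264 Y37.214 F998
G1 X43.271 Y34.115 F998
G1 X45.907 Y32.200 F998
G1 X49.165 Y32.200 F998
G1 X51.801 Y34.115 F998
G1 X52.808 Y37.214 F998
M5
G00 X0.000 Y0.000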